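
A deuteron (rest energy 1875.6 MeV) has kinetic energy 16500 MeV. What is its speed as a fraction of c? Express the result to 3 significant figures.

γ = 1 + K/(mc²) = 1 + 16500/1875.6 = 9.7972.
β = √(1 − 1/γ²) = √(1 − 0.0104183) = √0.9895817 = 0.995.

0.995c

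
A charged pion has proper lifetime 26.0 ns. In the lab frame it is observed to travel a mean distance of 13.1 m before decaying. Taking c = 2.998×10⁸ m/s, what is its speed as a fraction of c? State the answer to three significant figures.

Lab distance = (lab lifetime)·v = γτ·βc, so βγ = d/(cτ) = 13.10/(2.998×10⁸ × 2.600×10^-8) = 1.6806.
With βγ = 1.6806: γ² = 1 + (βγ)² = 3.82442, and β = (βγ)/γ = 1.6806/1.95561 = 0.859.

0.859c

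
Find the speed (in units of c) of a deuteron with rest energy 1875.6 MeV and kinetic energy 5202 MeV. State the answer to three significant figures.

0.964c

K = (γ−1)mc², so γ = 1 + 5202/1875.6 = 3.7735.
Then v/c = √(1 − γ⁻²) = √(1 − 0.0702282) = √0.9297718 = 0.964.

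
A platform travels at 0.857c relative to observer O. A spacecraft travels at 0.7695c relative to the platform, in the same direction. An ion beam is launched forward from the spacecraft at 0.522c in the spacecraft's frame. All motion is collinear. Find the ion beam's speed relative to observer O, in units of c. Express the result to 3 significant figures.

First combine the ion beam and spacecraft (S''→S'): u₁ = (0.522 + 0.7695)/(1 + 0.522×0.7695) = 1.2915/1.401679 = 0.92139.
Then combine with the platform (S'→S): u = (0.92139 + 0.857)/(1 + 0.92139×0.857) = 1.77839/1.78963123 = 0.99372.

0.994c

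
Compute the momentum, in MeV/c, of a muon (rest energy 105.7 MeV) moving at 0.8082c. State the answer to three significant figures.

β² = 0.65318724, so γ = 1/√0.34681276 = 1.6981.
Momentum: p = γβ·mc = 1.6981 × 0.8082 × 105.7 MeV/c = 145 MeV/c.

145 MeV/c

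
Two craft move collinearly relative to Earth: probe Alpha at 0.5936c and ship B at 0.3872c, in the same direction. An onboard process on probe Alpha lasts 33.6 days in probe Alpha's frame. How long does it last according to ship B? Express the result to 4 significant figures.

34.88 days

Transform probe Alpha's velocity into ship B's frame: (0.5936 − 0.3872)/(1 − 0.5936·0.3872) = 0.2064/0.77015808, so the relative speed is 0.268c.
At |u| = 0.268c, γ = (1 − 0.071824)^(−1/2) = 1.038.
The clock on probe Alpha records proper time, so ship B measures Δt = γΔτ = 1.038 × 33.6 = 34.88 days.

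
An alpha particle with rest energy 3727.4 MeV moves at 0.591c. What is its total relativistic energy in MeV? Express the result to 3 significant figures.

4620 MeV

γ = 1/√(1 − β²) = 1/√(1 − 0.349281) = 1/√0.650719 = 1/0.806672 = 1.2397.
Total energy: E = γmc² = 1.2397 × 3727.4 MeV = 4620 MeV.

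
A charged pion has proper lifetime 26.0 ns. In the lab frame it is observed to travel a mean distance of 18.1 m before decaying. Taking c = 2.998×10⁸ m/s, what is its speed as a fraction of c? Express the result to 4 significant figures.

0.9185c

d = βγcτ ⇒ βγ = d/(cτ) = 18.10 m / (7.7948 m) = 2.3221.
β = (βγ)/√(1+(βγ)²) = 2.3221/√6.39215 = 0.9185.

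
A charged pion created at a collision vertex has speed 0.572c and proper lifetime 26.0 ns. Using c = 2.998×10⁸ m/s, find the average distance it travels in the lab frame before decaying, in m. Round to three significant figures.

With β = 0.572, γ = 1/√(1 − 0.572²) = 1/√0.672816 = 1.2191.
Lab-frame lifetime: Δt = γτ = 1.2191 × 26.0 ns = 31.697 ns.
Distance: d = vΔt = 0.572 × 2.998×10⁸ m/s × 3.1697×10^-8 s = 5.44 m.

5.44 m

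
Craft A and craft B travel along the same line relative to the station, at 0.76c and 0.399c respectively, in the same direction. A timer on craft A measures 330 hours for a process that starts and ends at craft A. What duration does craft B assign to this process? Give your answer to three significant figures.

386 hours

Transform craft A's velocity into craft B's frame: (0.76 − 0.399)/(1 − 0.76·0.399) = 0.361/0.69676, so the relative speed is 0.51811c.
At |u| = 0.51811c, γ = (1 − 0.268438)^(−1/2) = 1.1692.
The clock on craft A records proper time, so craft B measures Δt = γΔτ = 1.1692 × 330 = 386 hours.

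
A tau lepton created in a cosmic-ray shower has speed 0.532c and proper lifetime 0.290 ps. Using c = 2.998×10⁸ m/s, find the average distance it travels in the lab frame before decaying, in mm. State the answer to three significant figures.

Lorentz factor: γ = (1 − 0.283024)^(−1/2) = 1.181.
Lab-frame lifetime: Δt = γτ = 1.181 × 0.290 ps = 0.34249 ps.
Distance: d = vΔt = 0.532 × 2.998×10⁸ m/s × 3.4249×10^-13 s = 5.46×10^-5 m = 0.0546 mm.

0.0546 mm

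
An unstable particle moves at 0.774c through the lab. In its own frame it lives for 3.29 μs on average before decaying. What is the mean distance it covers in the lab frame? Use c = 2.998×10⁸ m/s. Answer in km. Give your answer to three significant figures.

With β = 0.774, γ = 1/√(1 − 0.774²) = 1/√0.400924 = 1.5793.
Lab-frame lifetime: Δt = γτ = 1.5793 × 3.29 μs = 5.1959 μs.
Distance: d = vΔt = 0.774 × 2.998×10⁸ m/s × 5.1959×10^-6 s = 1210 m = 1.21 km.

1.21 km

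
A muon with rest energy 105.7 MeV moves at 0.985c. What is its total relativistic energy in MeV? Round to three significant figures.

613 MeV

Lorentz factor: γ = (1 − 0.970225)^(−1/2) = 5.7953.
Total energy: E = γmc² = 5.7953 × 105.7 MeV = 613 MeV.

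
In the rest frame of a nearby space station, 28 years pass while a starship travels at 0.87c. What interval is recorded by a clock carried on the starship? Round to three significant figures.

γ = 1/√(1 − β²) = 1/√(1 − 0.7569) = 1/√0.2431 = 1/0.493052 = 2.0282.
The starship's clock runs slow as seen from a nearby space station, so Δτ = Δt/γ = 28/2.0282 = 13.8 years.

13.8 years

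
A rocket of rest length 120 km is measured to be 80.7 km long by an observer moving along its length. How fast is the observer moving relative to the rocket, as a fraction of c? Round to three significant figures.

0.740c

Length contraction gives γ = L₀/L = 120/80.7 = 1.487.
β = √(1 − 1/γ²) = √0.547751 = 0.740.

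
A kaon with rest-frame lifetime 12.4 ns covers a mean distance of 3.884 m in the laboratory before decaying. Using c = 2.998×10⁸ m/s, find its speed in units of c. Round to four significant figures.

Let x = d/(cτ) = 3.884 m / (2.998×10⁸ m/s × 1.240×10^-8 s) = 1.0448. Since d = βγcτ, x = βγ = β/√(1−β²).
Solving: β² = x²/(1+x²) = 1.09161/2.09161 = 0.521899, so β = 0.7224.

0.7224c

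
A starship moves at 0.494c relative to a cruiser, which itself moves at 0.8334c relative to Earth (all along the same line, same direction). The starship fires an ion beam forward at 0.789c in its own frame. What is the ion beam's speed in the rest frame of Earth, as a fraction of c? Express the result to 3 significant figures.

0.993c

First combine the ion beam and starship (S''→S'): u₁ = (0.789 + 0.494)/(1 + 0.789×0.494) = 1.283/1.389766 = 0.92318.
Then combine with the cruiser (S'→S): u = (0.92318 + 0.8334)/(1 + 0.92318×0.8334) = 1.75658/1.769378212 = 0.99277.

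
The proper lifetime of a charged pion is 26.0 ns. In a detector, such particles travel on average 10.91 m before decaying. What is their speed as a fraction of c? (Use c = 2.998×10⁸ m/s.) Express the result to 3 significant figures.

Let x = d/(cτ) = 10.91 m / (2.998×10⁸ m/s × 2.600×10^-8 s) = 1.3997. Since d = βγcτ, x = βγ = β/√(1−β²).
Solving: β² = x²/(1+x²) = 1.95916/2.95916 = 0.662066, so β = 0.814.

0.814c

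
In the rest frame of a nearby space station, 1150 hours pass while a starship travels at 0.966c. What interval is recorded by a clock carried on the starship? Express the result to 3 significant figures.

Lorentz factor: γ = (1 − 0.933156)^(−1/2) = 3.8678.
The moving clock records proper time: Δτ = Δt/γ = 1150/3.8678 = 297 hours.

297 hours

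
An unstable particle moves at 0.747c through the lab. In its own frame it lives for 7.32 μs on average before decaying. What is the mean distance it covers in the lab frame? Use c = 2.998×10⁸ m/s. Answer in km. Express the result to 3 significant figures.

Lorentz factor: γ = (1 − 0.558009)^(−1/2) = 1.5042.
Lab-frame lifetime: Δt = γτ = 1.5042 × 7.32 μs = 11.011 μs.
Distance: d = vΔt = 0.747 × 2.998×10⁸ m/s × 1.1011×10^-5 s = 2470 m = 2.47 km.

2.47 km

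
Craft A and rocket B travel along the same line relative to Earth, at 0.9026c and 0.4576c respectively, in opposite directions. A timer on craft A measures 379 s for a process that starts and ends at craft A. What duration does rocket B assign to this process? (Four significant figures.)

The velocity of craft A relative to rocket B is (0.9026 + 0.4576)c / (1 + 0.9026×0.4576) = 0.96261c; relative speed 0.96261c.
γ for this relative speed: γ = 1/√(1 − 0.926618) = 3.6915.
Craft A's interval is proper; time dilation gives Δt_B = γΔτ = 3.6915 × 379 s = 1399 s.

1399 s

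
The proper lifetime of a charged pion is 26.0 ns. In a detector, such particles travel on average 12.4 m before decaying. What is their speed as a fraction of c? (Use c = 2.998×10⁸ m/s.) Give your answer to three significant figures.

Lab distance = (lab lifetime)·v = γτ·βc, so βγ = d/(cτ) = 12.40/(2.998×10⁸ × 2.600×10^-8) = 1.5908.
With βγ = 1.5908: γ² = 1 + (βγ)² = 3.53064, and β = (βγ)/γ = 1.5908/1.879 = 0.847.

0.847c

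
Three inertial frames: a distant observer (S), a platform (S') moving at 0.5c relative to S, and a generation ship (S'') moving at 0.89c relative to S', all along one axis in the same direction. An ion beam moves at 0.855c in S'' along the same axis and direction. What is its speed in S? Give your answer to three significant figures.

Compose velocities in two stages. Stage 1 (into S'): u₁ = (0.855+0.89)/(1+0.855×0.89) = 0.99094.
Stage 2 (into S): u = (0.99094+0.5)/(1+0.99094×0.5) = 0.99697, so the speed is 0.997c.

0.997c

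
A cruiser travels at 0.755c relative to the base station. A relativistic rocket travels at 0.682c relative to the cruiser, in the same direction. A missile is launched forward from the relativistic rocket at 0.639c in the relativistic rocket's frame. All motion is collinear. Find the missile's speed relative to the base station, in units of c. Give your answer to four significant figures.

Apply u = (u'+v)/(1+u'v) twice. Missile in the cruiser frame: (0.639+0.682)/(1+0.639·0.682) = 1.321/1.435798 = 0.92005c.
That velocity, transformed to the rest frame of the base station: (0.92005+0.755)/(1+0.92005·0.755) = 1.67505/1.69463775 = 0.98844c.

0.9884c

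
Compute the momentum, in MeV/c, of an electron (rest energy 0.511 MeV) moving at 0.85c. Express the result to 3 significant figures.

β² = 0.7225, so γ = 1/√0.2775 = 1.8983.
Momentum: p = γβ·mc = 1.8983 × 0.85 × 0.511 MeV/c = 0.825 MeV/c.

0.825 MeV/c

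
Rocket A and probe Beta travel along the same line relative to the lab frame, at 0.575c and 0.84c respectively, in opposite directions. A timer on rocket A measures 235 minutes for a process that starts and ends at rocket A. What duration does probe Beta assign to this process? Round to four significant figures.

Speed of rocket A in probe Beta's frame: u = (v_A + v_B)/(1 + v_A v_B/c²) = (0.575 + 0.84)/(1 + 0.575×0.84) = 1.415/1.483 = 0.95415; |u| = 0.95415c.
At |u| = 0.95415c, γ = (1 − 0.910402)^(−1/2) = 3.3408.
The clock on rocket A records proper time, so probe Beta measures Δt = γΔτ = 3.3408 × 235 = 785.1 minutes.

785.1 minutes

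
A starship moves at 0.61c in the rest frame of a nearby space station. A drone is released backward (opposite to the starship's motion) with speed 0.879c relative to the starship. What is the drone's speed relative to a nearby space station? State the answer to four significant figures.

0.5800c

Relativistic velocity addition: u = (u' + v)/(1 + u'v/c²), with u' = −0.879c and v = 0.61c.
Numerator: −0.879 + 0.61 = −0.269. Denominator: 1 + (−0.879)(0.61) = 0.46381.
u = −0.269/0.46381 = −0.57998, so the speed is 0.5800c.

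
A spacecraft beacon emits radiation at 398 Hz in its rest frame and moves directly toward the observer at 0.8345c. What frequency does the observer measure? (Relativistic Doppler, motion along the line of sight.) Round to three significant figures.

Relativistic Doppler (source moving toward): f_obs = f_src · √((1+β)/(1−β)).
With β = 0.8345: factor = √(1.8345/0.1655) = 3.3294.
f_obs = 398 × 3.3294 = 1330 Hz.

1330 Hz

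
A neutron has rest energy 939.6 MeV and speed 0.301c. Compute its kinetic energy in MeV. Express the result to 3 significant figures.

Lorentz factor: γ = (1 − 0.090601)^(−1/2) = 1.048631.
Kinetic energy: K = (γ − 1)mc² = (1.048631 − 1) × 939.6 MeV = 0.048631 × 939.6 = 45.7 MeV.

45.7 MeV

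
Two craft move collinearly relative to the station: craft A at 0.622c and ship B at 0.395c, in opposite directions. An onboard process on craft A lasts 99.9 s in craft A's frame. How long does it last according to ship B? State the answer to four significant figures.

173.0 s

Speed of craft A in ship B's frame: u = (v_A + v_B)/(1 + v_A v_B/c²) = (0.622 + 0.395)/(1 + 0.622×0.395) = 1.017/1.24569 = 0.81641; |u| = 0.81641c.
At |u| = 0.81641c, γ = (1 − 0.666525)^(−1/2) = 1.7317.
Craft A's interval is proper; time dilation gives Δt_B = γΔτ = 1.7317 × 99.9 s = 173.0 s.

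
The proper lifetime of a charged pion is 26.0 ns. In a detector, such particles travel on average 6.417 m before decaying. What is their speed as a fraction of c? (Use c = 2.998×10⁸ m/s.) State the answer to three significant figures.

0.636c

d = βγcτ ⇒ βγ = d/(cτ) = 6.417 m / (7.7948 m) = 0.82324.
β = (βγ)/√(1+(βγ)²) = 0.82324/√1.677724 = 0.636.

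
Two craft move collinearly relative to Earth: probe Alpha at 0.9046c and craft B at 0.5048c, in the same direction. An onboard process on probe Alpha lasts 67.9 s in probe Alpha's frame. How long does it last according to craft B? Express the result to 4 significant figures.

Speed of probe Alpha in craft B's frame: u = (v_A − v_B)/(1 − v_A v_B/c²) = (0.9046 − 0.5048)/(1 − 0.9046×0.5048) = 0.3998/0.54335792 = 0.73579; |u| = 0.73579c.
At |u| = 0.73579c, γ = (1 − 0.541387)^(−1/2) = 1.4766.
Probe Alpha's interval is proper; time dilation gives Δt_B = γΔτ = 1.4766 × 67.9 s = 100.3 s.

100.3 s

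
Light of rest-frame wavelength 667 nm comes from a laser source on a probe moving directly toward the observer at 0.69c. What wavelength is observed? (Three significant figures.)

286 nm

Relativistic Doppler for wavelength: λ_obs = λ_src · √((1−β)/(1+β)).
With β = 0.69: factor = √(0.31/1.69) = 0.42829.
λ_obs = 667 × 0.42829 = 286 nm.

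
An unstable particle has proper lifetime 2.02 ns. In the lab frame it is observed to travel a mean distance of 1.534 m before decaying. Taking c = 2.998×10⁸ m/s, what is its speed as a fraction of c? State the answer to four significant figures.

0.9301c

Let x = d/(cτ) = 1.534 m / (2.998×10⁸ m/s × 2.020×10^-9 s) = 2.533. Since d = βγcτ, x = βγ = β/√(1−β²).
Solving: β² = x²/(1+x²) = 6.41609/7.41609 = 0.865158, so β = 0.9301.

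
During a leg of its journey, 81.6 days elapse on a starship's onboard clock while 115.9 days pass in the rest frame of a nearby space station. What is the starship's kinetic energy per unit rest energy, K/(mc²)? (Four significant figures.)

0.4203

From Δt = γΔτ: γ = 115.9/81.6 = 1.42034.
K/(mc²) = γ − 1 = 1.42034 − 1 = 0.4203.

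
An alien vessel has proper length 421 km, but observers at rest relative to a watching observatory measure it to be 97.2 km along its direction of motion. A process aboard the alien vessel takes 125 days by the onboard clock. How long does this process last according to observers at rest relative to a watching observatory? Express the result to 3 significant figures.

541 days

From L = L₀/γ: γ = 421/97.2 = 4.33128.
The same γ dilates the second interval: 4.33128 × 125 days = 541 days.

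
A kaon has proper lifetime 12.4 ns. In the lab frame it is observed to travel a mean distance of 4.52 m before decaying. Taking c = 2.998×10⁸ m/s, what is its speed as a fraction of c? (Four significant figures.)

0.7723c

Let x = d/(cτ) = 4.520 m / (2.998×10⁸ m/s × 1.240×10^-8 s) = 1.2159. Since d = βγcτ, x = βγ = β/√(1−β²).
Solving: β² = x²/(1+x²) = 1.47841/2.47841 = 0.596516, so β = 0.7723.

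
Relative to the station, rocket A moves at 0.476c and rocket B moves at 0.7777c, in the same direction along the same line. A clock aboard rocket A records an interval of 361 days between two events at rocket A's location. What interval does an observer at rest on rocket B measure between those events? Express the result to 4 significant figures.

411.3 days

The velocity of rocket A relative to rocket B is (0.476 − 0.7777)c / (1 − 0.476×0.7777) = −0.47903c; relative speed 0.47903c.
At |u| = 0.47903c, γ = (1 − 0.22947)^(−1/2) = 1.1392.
The clock on rocket A records proper time, so rocket B measures Δt = γΔτ = 1.1392 × 361 = 411.3 days.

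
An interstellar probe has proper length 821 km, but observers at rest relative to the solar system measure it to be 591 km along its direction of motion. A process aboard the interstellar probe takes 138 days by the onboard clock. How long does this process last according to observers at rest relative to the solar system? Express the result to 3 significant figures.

γ = L₀/L = 821/591 = 1.38917.
Δt = γΔτ = 1.38917 × 138 = 192 days.

192 days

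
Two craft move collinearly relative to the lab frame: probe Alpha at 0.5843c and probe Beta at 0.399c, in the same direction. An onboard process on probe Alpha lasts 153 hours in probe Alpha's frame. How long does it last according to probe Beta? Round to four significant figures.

157.7 hours

Speed of probe Alpha in probe Beta's frame: u = (v_A − v_B)/(1 − v_A v_B/c²) = (0.5843 − 0.399)/(1 − 0.5843×0.399) = 0.1853/0.7668643 = 0.24163; |u| = 0.24163c.
γ for this relative speed: γ = 1/√(1 − 0.0583851) = 1.0305.
The clock on probe Alpha records proper time, so probe Beta measures Δt = γΔτ = 1.0305 × 153 = 157.7 hours.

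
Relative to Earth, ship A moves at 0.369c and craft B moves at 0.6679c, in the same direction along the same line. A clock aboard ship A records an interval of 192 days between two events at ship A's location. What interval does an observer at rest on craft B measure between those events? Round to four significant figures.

The velocity of ship A relative to craft B is (0.369 − 0.6679)c / (1 − 0.369×0.6679) = −0.39666c; relative speed 0.39666c.
γ for this relative speed: γ = 1/√(1 − 0.157339) = 1.0894.
Ship A's interval is proper; time dilation gives Δt_B = γΔτ = 1.0894 × 192 days = 209.2 days.

209.2 days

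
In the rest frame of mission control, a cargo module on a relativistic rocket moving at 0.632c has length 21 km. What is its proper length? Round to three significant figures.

γ = 1/√(1 − β²) = 1/√(1 − 0.399424) = 1/√0.600576 = 1/0.774968 = 1.2904.
Proper length: L₀ = γ·L = 1.2904 × 21 = 27.1 km.

27.1 km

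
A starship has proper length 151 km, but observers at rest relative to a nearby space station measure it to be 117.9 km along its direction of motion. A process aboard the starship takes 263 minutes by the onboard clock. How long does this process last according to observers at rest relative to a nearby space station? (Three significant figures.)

337 minutes

γ = L₀/L = 151/117.9 = 1.28075.
The same γ dilates the second interval: 1.28075 × 263 minutes = 337 minutes.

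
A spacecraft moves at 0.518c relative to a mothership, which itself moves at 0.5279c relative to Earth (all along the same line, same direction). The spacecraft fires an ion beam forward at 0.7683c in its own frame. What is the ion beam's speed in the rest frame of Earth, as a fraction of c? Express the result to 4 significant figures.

Apply u = (u'+v)/(1+u'v) twice. Ion beam in the mothership frame: (0.7683+0.518)/(1+0.7683·0.518) = 1.2863/1.3979794 = 0.92011c.
That velocity, transformed to the rest frame of Earth: (0.92011+0.5279)/(1+0.92011·0.5279) = 1.44801/1.485726069 = 0.97461c.

0.9746c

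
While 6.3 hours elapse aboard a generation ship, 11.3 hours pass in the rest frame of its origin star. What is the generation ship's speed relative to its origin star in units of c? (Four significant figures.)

0.8302c

γ = Δt/Δτ = 11.3/6.3 = 1.7937.
β = √(1 − 1/γ²) = √(1 − 0.310814) = √0.689186 = 0.8302.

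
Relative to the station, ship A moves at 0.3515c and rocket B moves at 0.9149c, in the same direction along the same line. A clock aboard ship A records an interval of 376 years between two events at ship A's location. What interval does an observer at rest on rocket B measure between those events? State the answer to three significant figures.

675 years

Speed of ship A in rocket B's frame: u = (v_A − v_B)/(1 − v_A v_B/c²) = (0.3515 − 0.9149)/(1 − 0.3515×0.9149) = −0.5634/0.67841265 = −0.83047; |u| = 0.83047c.
γ for this relative speed: γ = 1/√(1 − 0.68968) = 1.7951.
The clock on ship A records proper time, so rocket B measures Δt = γΔτ = 1.7951 × 376 = 675 years.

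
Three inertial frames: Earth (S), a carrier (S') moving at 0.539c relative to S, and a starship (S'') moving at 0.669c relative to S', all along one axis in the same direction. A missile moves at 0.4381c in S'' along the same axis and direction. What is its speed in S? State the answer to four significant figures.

First combine the missile and starship (S''→S'): u₁ = (0.4381 + 0.669)/(1 + 0.4381×0.669) = 1.1071/1.2930889 = 0.85617.
Then combine with the carrier (S'→S): u = (0.85617 + 0.539)/(1 + 0.85617×0.539) = 1.39517/1.46147563 = 0.95463.

0.9546c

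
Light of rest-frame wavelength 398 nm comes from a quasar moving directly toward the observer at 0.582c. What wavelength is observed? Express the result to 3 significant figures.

Relativistic Doppler for wavelength: λ_obs = λ_src · √((1−β)/(1+β)).
With β = 0.582: factor = √(0.418/1.582) = 0.51403.
λ_obs = 398 × 0.51403 = 205 nm.

205 nm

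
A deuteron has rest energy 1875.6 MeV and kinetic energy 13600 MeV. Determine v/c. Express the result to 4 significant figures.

K = (γ−1)mc², so γ = 1 + 13600/1875.6 = 8.251.
Then v/c = √(1 − γ⁻²) = √(1 − 0.0146888) = √0.9853112 = 0.9926.

0.9926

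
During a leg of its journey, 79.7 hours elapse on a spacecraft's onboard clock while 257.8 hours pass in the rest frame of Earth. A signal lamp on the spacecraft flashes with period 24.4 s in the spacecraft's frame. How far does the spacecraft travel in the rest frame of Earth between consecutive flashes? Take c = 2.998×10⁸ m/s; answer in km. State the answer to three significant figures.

From Δt = γΔτ: γ = 257.8/79.7 = 3.23463.
β = √(1 − 1/γ²) = 0.95101. Lab-frame period = γτ = 3.23463×24.4 s = 78.925 s. Distance = βc × γτ = 0.95101 × 2.998×10⁸ m/s × 78.925 s = 2.2503×10^10 m = 2.25×10^7 km.

2.25×10^7 km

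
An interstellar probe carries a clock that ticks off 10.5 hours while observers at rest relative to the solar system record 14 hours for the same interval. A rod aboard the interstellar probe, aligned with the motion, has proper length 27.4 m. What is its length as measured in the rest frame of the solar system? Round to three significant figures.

20.6 m

From Δt = γΔτ: γ = 14/10.5 = 1.33333.
The rod contracts by the same γ: 27.4 m / 1.33333 = 20.6 m.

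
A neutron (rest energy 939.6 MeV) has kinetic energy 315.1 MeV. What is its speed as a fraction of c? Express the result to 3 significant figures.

0.663c

K = (γ−1)mc², so γ = 1 + 315.1/939.6 = 1.3354.
Then v/c = √(1 − γ⁻²) = √(1 − 0.56076) = √0.43924 = 0.663.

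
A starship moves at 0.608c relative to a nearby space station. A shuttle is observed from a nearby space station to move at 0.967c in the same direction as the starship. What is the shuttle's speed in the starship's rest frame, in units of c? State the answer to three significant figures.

0.871c

Transform to the starship's frame: u' = (u − v)/(1 − uv/c²).
u' = (0.967 − 0.608)/(1 − 0.967×0.608) = 0.359/0.412064 = 0.87122.
Speed in the starship's frame: 0.871c (in the same direction).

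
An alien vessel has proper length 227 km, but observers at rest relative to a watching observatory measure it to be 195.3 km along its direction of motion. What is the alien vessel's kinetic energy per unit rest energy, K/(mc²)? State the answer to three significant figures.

0.162

γ = L₀/L = 227/195.3 = 1.16231.
K/(mc²) = γ − 1 = 1.16231 − 1 = 0.162.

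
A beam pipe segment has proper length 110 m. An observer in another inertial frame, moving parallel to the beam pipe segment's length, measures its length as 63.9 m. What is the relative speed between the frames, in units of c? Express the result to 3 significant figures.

Length contraction gives γ = L₀/L = 110/63.9 = 1.7214.
β = √(1 − 1/γ²) = √0.662529 = 0.814.

0.814c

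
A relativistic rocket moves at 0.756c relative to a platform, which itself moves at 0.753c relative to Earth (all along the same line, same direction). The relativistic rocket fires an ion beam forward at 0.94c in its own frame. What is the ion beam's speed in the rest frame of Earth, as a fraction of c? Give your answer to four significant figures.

First combine the ion beam and relativistic rocket (S''→S'): u₁ = (0.94 + 0.756)/(1 + 0.94×0.756) = 1.696/1.71064 = 0.99144.
Then combine with the platform (S'→S): u = (0.99144 + 0.753)/(1 + 0.99144×0.753) = 1.74444/1.74655432 = 0.99879.

0.9988c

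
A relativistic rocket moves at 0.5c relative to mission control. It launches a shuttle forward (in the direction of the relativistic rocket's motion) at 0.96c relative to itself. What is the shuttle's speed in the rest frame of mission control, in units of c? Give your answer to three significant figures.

0.986c

In units of c, u = (u' + v)/(1 + u'v) with u' = 0.96 and v = 0.5.
Numerator: 0.96 + 0.5 = 1.46. Denominator: 1 + (0.96)(0.5) = 1.48.
u = 1.46/1.48 = 0.98649, so the speed is 0.986c.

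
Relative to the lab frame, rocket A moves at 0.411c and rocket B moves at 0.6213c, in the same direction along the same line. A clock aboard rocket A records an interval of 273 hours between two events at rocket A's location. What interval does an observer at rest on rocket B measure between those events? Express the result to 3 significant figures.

The velocity of rocket A relative to rocket B is (0.411 − 0.6213)c / (1 − 0.411×0.6213) = −0.28242c; relative speed 0.28242c.
γ for this relative speed: γ = 1/√(1 − 0.0797611) = 1.0424.
The clock on rocket A records proper time, so rocket B measures Δt = γΔτ = 1.0424 × 273 = 285 hours.

285 hours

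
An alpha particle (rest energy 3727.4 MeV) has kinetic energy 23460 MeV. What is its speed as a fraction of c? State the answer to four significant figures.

0.9906c

γ = 1 + K/(mc²) = 1 + 23460/3727.4 = 7.2939.
β = √(1 − 1/γ²) = √(1 − 0.0187966) = √0.9812034 = 0.9906.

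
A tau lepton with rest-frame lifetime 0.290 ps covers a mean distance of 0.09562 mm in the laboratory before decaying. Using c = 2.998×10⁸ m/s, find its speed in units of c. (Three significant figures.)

Let x = d/(cτ) = 9.562×10^-5 m / (2.998×10⁸ m/s × 2.900×10^-13 s) = 1.0998. Since d = βγcτ, x = βγ = β/√(1−β²).
Solving: β² = x²/(1+x²) = 1.20956/2.20956 = 0.547421, so β = 0.740.

0.740c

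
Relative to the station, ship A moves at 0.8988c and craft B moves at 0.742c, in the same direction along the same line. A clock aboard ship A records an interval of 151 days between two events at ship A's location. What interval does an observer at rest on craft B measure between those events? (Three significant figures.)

The velocity of ship A relative to craft B is (0.8988 − 0.742)c / (1 − 0.8988×0.742) = 0.47074c; relative speed 0.47074c.
At |u| = 0.47074c, γ = (1 − 0.221596)^(−1/2) = 1.1334.
The clock on ship A records proper time, so craft B measures Δt = γΔτ = 1.1334 × 151 = 171 days.

171 days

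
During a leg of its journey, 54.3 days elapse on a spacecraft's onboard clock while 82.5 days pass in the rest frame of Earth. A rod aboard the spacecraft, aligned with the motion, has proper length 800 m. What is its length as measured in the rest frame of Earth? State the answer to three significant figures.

527 m

From Δt = γΔτ: γ = 82.5/54.3 = 1.51934.
The rod contracts by the same γ: 800 m / 1.51934 = 527 m.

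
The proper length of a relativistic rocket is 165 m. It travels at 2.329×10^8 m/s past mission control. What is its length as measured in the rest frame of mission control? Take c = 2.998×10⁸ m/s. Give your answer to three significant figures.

104 m

β = v/c = (2.329×10^8 m/s)/(2.998×10⁸ m/s) = 0.776851.
γ = 1/√(1 − β²) = 1/√(1 − 0.6034975) = 1/√0.3965025 = 1/0.629684 = 1.5881.
Along the direction of motion the measured length is L₀/γ = 165/1.5881 = 104 m.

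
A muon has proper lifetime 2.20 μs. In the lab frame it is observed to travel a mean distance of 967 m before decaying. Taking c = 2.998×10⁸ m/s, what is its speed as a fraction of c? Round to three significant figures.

d = βγcτ ⇒ βγ = d/(cτ) = 967.0 m / (659.56 m) = 1.4661.
β = (βγ)/√(1+(βγ)²) = 1.4661/√3.14945 = 0.826.

0.826c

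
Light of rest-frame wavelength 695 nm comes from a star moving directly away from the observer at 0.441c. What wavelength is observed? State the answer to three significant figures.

1120 nm

Relativistic Doppler for wavelength: λ_obs = λ_src · √((1+β)/(1−β)).
With β = 0.441: factor = √(1.441/0.559) = 1.6056.
λ_obs = 695 × 1.6056 = 1120 nm.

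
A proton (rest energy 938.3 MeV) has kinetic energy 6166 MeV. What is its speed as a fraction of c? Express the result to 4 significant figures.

0.9912c

K = (γ−1)mc², so γ = 1 + 6166/938.3 = 7.5715.
Then v/c = √(1 − γ⁻²) = √(1 − 0.0174436) = √0.9825564 = 0.9912.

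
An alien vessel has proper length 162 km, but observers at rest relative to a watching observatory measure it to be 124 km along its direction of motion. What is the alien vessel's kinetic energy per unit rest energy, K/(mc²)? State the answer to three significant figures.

γ = L₀/L = 162/124 = 1.30645.
Since K = (γ−1)mc², K/(mc²) = 1.30645 − 1 = 0.306.

0.306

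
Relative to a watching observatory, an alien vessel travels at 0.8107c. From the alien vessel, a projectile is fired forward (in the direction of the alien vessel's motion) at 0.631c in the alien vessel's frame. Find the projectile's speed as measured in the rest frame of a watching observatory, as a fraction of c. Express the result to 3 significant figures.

0.954c

Relativistic velocity addition: u = (u' + v)/(1 + u'v/c²), with u' = 0.631c and v = 0.8107c.
Numerator: 0.631 + 0.8107 = 1.4417. Denominator: 1 + (0.631)(0.8107) = 1.5115517.
u = 1.4417/1.5115517 = 0.95379, so the speed is 0.954c.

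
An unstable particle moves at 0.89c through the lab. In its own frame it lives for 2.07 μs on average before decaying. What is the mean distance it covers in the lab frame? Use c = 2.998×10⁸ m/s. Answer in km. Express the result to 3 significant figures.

1.21 km

γ = 1/√(1 − β²) = 1/√(1 − 0.7921) = 1/√0.2079 = 1/0.455961 = 2.1932.
Lab-frame lifetime: Δt = γτ = 2.1932 × 2.07 μs = 4.5399 μs.
Distance: d = vΔt = 0.89 × 2.998×10⁸ m/s × 4.5399×10^-6 s = 1210 m = 1.21 km.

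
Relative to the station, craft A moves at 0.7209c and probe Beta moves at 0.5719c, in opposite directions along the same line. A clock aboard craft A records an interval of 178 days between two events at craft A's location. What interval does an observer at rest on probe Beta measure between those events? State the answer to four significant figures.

The velocity of craft A relative to probe Beta is (0.7209 + 0.5719)c / (1 + 0.7209×0.5719) = 0.9154c; relative speed 0.9154c.
At |u| = 0.9154c, γ = (1 − 0.837957)^(−1/2) = 2.4842.
Craft A's interval is proper; time dilation gives Δt_B = γΔτ = 2.4842 × 178 days = 442.2 days.

442.2 days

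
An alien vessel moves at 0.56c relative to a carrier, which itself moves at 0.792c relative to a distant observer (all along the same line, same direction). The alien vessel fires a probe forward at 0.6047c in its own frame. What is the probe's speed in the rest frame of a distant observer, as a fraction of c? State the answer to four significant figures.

Apply u = (u'+v)/(1+u'v) twice. Probe in the carrier frame: (0.6047+0.56)/(1+0.6047·0.56) = 1.1647/1.338632 = 0.87007c.
That velocity, transformed to the rest frame of a distant observer: (0.87007+0.792)/(1+0.87007·0.792) = 1.66207/1.68909544 = 0.984c.

0.9840c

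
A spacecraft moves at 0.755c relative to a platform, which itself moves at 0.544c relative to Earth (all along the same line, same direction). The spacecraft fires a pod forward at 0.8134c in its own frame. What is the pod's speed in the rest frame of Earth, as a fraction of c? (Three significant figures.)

First combine the pod and spacecraft (S''→S'): u₁ = (0.8134 + 0.755)/(1 + 0.8134×0.755) = 1.5684/1.614117 = 0.97168.
Then combine with the platform (S'→S): u = (0.97168 + 0.544)/(1 + 0.97168×0.544) = 1.51568/1.52859392 = 0.99155.

0.992c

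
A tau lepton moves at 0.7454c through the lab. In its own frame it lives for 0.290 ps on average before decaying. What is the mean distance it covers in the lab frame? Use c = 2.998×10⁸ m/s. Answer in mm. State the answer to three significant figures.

β² = 0.55562116, so γ = 1/√0.44437884 = 1.5001.
Lab-frame lifetime: Δt = γτ = 1.5001 × 0.290 ps = 0.43503 ps.
Distance: d = vΔt = 0.7454 × 2.998×10⁸ m/s × 4.3503×10^-13 s = 9.72×10^-5 m = 0.0972 mm.

0.0972 mm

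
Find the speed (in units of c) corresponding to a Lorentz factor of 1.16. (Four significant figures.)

β = √(1 − 1/γ²) = √(1 − 1/1.3456) = √0.256837 = 0.5068.

0.5068c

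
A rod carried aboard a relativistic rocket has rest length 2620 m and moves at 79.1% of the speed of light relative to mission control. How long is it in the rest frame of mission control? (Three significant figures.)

γ = 1/√(1 − β²) = 1/√(1 − 0.625681) = 1/√0.374319 = 1/0.611816 = 1.6345.
Length contraction: L = L₀/γ = 2620/1.6345 = 1600 m.

1600 m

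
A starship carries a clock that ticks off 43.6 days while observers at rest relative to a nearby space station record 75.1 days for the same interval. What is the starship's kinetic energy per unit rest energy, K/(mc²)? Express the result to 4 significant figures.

0.7225

The time-dilation ratio gives γ = 75.1/43.6 = 1.72248.
K/(mc²) = γ − 1 = 1.72248 − 1 = 0.7225.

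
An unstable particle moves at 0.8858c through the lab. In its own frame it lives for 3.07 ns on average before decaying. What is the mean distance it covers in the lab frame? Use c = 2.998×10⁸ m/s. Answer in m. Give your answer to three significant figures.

β² = 0.78464164, so γ = 1/√0.21535836 = 2.1549.
Lab-frame lifetime: Δt = γτ = 2.1549 × 3.07 ns = 6.6155 ns.
Distance: d = vΔt = 0.8858 × 2.998×10⁸ m/s × 6.6155×10^-9 s = 1.76 m.

1.76 m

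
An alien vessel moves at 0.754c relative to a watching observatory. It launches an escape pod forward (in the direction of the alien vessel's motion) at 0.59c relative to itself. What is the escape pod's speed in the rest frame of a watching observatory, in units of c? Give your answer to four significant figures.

In units of c, u = (u' + v)/(1 + u'v) with u' = 0.59 and v = 0.754.
Numerator: 0.59 + 0.754 = 1.344. Denominator: 1 + (0.59)(0.754) = 1.44486.
u = 1.344/1.44486 = 0.93019, so the speed is 0.9302c.

0.9302c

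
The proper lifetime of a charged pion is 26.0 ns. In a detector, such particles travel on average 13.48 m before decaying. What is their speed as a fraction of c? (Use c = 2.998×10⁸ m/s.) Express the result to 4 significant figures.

Let x = d/(cτ) = 13.48 m / (2.998×10⁸ m/s × 2.600×10^-8 s) = 1.7294. Since d = βγcτ, x = βγ = β/√(1−β²).
Solving: β² = x²/(1+x²) = 2.99082/3.99082 = 0.749425, so β = 0.8657.

0.8657c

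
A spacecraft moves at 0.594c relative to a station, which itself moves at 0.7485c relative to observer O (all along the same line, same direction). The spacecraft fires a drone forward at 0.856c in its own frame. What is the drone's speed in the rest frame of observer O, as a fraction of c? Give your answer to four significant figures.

0.9943c

Apply u = (u'+v)/(1+u'v) twice. Drone in the station frame: (0.856+0.594)/(1+0.856·0.594) = 1.45/1.508464 = 0.96124c.
That velocity, transformed to the rest frame of observer O: (0.96124+0.7485)/(1+0.96124·0.7485) = 1.70974/1.71948814 = 0.99433c.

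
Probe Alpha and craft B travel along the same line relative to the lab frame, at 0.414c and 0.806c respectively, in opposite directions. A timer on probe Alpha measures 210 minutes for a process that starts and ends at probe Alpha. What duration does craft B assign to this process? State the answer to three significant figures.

Transform probe Alpha's velocity into craft B's frame: (0.414 + 0.806)/(1 + 0.414·0.806) = 1.22/1.333684, so the relative speed is 0.91476c.
γ for this relative speed: γ = 1/√(1 − 0.836786) = 2.4753.
The clock on probe Alpha records proper time, so craft B measures Δt = γΔτ = 2.4753 × 210 = 520 minutes.

520 minutes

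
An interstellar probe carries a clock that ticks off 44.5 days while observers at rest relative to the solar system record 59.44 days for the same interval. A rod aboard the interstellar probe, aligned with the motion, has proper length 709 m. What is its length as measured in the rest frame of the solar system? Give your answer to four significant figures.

From Δt = γΔτ: γ = 59.44/44.5 = 1.33573.
L = L₀/γ = 709/1.33573 = 530.8 m.

530.8 m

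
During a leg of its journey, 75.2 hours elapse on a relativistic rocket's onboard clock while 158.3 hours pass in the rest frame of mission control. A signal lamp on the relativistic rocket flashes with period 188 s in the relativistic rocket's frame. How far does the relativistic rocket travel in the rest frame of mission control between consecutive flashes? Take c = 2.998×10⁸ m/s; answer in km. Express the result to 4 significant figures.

γ = Δt/Δτ = 158.3/75.2 = 2.10505.
β = √(1 − 1/γ²) = 0.87996. Lab-frame period = γτ = 2.10505×188 s = 395.75 s. Distance = βc × γτ = 0.87996 × 2.998×10⁸ m/s × 395.75 s = 1.0440×10^11 m = 1.044×10^8 km.

1.044×10^8 km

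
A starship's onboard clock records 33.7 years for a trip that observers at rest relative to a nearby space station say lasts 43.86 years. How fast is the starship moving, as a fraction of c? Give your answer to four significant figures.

0.6400c

γ = Δt/Δτ = 43.86/33.7 = 1.3015.
β = √(1 − 1/γ²) = √(1 − 0.590353) = √0.409647 = 0.6400.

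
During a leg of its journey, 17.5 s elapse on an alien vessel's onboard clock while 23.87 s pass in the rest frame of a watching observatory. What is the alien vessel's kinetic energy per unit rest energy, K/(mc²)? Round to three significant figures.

0.364

The time-dilation ratio gives γ = 23.87/17.5 = 1.364.
K/(mc²) = γ − 1 = 1.364 − 1 = 0.364.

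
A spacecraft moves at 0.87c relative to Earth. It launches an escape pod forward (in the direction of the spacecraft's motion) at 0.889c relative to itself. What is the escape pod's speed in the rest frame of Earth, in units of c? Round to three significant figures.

Relativistic velocity addition: u = (u' + v)/(1 + u'v/c²), with u' = 0.889c and v = 0.87c.
Numerator: 0.889 + 0.87 = 1.759. Denominator: 1 + (0.889)(0.87) = 1.77343.
u = 1.759/1.77343 = 0.99186, so the speed is 0.992c.

0.992c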